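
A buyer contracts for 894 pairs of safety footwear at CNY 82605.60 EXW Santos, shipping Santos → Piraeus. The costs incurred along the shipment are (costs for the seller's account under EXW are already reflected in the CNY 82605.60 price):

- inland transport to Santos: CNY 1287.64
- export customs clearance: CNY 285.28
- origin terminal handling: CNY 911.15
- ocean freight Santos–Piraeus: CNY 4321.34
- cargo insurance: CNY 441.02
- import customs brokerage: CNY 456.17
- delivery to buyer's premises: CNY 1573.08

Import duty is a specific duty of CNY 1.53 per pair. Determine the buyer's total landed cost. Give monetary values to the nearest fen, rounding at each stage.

Total landed cost: CNY 93249.10

EXW: the seller makes goods available at their premises; the buyer bears all onward costs.
CIF value = EXW price + inland to port + export clearance + origin terminal + freight + insurance = 82605.60 + 1287.64 + 285.28 + 911.15 + 4321.34 + 441.02 = 89852.03
Import duty = 894 × 1.53 = 1367.82
Buyer bears: inland to port 1287.64 + export clearance 285.28 + origin terminal 911.15 + freight 4321.34 + insurance 441.02 + brokerage 456.17 + delivery 1573.08 + duty 1367.82 = 10643.50
Landed cost = invoice 82605.60 + 10643.50 = 93249.10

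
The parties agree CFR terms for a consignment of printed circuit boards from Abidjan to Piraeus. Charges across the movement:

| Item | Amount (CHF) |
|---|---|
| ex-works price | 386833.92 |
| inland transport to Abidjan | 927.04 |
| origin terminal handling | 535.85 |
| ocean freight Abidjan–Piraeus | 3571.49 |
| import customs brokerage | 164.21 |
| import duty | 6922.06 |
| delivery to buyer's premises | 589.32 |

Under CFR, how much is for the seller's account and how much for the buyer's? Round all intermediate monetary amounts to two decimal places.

Seller: CHF 391868.30; buyer: CHF 7675.59

CFR: the seller pays costs through ocean freight to the destination port, but not insurance.
Seller's account: goods 386833.92 + inland to port 927.04 + origin terminal 535.85 + freight 3571.49 = 391868.30
Buyer's account: brokerage 164.21 + duty 6922.06 + delivery 589.32 = 7675.59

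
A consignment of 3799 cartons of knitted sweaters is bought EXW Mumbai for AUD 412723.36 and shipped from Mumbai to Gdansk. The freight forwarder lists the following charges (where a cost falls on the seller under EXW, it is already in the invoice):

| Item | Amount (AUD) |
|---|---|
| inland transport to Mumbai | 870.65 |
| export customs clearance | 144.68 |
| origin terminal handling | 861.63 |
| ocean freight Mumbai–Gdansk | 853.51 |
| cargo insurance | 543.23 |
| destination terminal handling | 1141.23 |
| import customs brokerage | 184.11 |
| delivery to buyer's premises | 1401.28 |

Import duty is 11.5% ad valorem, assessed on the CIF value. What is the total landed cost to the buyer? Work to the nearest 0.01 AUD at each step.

EXW: the seller makes goods available at their premises; the buyer bears all onward costs.
CIF value = EXW price + inland to port + export clearance + origin terminal + freight + insurance = 412723.36 + 870.65 + 144.68 + 861.63 + 853.51 + 543.23 = 415997.06
Import duty = 415997.06 × 11.5% = 47839.66
Buyer bears: inland to port 870.65 + export clearance 144.68 + origin terminal 861.63 + freight 853.51 + insurance 543.23 + destination terminal 1141.23 + brokerage 184.11 + delivery 1401.28 + duty 47839.66 = 53839.98
Landed cost = invoice 412723.36 + 53839.98 = 466563.34

Total landed cost: AUD 466563.34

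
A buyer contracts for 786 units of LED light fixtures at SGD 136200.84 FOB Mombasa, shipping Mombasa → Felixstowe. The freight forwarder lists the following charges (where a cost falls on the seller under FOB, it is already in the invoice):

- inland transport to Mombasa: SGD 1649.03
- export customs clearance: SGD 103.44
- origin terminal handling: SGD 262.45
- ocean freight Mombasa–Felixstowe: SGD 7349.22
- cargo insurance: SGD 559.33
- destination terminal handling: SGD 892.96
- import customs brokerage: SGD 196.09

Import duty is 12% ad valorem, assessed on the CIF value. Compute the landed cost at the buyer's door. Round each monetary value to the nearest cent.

FOB: the seller bears costs until goods are on board at the origin port; the buyer bears freight, insurance and all costs thereafter.
Already in the invoice (seller's account under FOB): inland to port, export clearance, origin terminal — exclude.
CIF value = FOB price + freight + insurance = 136200.84 + 7349.22 + 559.33 = 144109.39
Import duty = 144109.39 × 12% = 17293.13
Buyer bears: freight 7349.22 + insurance 559.33 + destination terminal 892.96 + brokerage 196.09 + duty 17293.13 = 26290.73
Landed cost = invoice 136200.84 + 26290.73 = 162491.57

Total landed cost: SGD 162491.57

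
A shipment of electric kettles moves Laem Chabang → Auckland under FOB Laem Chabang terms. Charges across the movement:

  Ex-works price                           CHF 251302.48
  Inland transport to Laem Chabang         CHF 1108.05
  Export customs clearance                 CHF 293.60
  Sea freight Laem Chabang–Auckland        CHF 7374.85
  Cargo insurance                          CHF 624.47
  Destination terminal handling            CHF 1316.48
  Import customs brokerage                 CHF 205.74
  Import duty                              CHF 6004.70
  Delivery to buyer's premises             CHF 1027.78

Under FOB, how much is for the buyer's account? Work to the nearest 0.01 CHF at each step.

Buyer's account: CHF 16554.02

FOB: the seller bears costs until goods are on board at the origin port; the buyer bears freight, insurance and all costs thereafter.
Seller's account: goods 251302.48 + inland to port 1108.05 + export clearance 293.60 = 252704.13
Buyer's account: freight 7374.85 + insurance 624.47 + destination terminal 1316.48 + brokerage 205.74 + duty 6004.70 + delivery 1027.78 = 16554.02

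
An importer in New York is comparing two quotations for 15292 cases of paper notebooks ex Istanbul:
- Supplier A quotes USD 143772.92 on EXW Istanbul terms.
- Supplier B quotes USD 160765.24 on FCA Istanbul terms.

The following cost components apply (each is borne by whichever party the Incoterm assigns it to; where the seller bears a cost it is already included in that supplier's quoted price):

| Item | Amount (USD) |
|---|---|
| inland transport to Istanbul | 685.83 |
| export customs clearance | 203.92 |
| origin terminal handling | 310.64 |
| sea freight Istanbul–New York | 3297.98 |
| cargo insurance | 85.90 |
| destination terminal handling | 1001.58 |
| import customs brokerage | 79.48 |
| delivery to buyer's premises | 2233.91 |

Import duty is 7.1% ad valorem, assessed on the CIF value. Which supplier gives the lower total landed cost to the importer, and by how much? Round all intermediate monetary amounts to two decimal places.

Supplier A is cheaper by USD 17245.85

Supplier A (EXW):
CIF value = EXW price + inland to port + export clearance + origin terminal + freight + insurance = 143772.92 + 685.83 + 203.92 + 310.64 + 3297.98 + 85.90 = 148357.19
Import duty = 148357.19 × 7.1% = 10533.36
Buyer bears (A): 685.83 + 203.92 + 310.64 + 3297.98 + 85.90 + 1001.58 + 79.48 + 2233.91 = 7899.24
Landed cost (A) = invoice 143772.92 + 7899.24 + duty 10533.36 = 162205.52
Supplier B (FCA):
CIF value = FCA price + origin terminal + freight + insurance = 160765.24 + 310.64 + 3297.98 + 85.90 = 164459.76
Import duty = 164459.76 × 7.1% = 11676.64
Buyer bears (B): 310.64 + 3297.98 + 85.90 + 1001.58 + 79.48 + 2233.91 = 7009.49
Landed cost (B) = invoice 160765.24 + 7009.49 + duty 11676.64 = 179451.37
Difference = |162205.52 − 179451.37| = 17245.85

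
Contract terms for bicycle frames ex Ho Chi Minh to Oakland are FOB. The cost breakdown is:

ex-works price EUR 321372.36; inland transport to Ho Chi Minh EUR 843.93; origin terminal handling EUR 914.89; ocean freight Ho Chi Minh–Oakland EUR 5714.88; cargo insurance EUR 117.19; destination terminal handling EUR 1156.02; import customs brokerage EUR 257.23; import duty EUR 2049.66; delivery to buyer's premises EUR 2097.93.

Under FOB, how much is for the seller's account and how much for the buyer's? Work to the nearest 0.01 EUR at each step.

FOB: the seller bears costs until goods are on board at the origin port; the buyer bears freight, insurance and all costs thereafter.
Seller's account: goods 321372.36 + inland to port 843.93 + origin terminal 914.89 = 323131.18
Buyer's account: freight 5714.88 + insurance 117.19 + destination terminal 1156.02 + brokerage 257.23 + duty 2049.66 + delivery 2097.93 = 11392.91

Seller: EUR 323131.18; buyer: EUR 11392.91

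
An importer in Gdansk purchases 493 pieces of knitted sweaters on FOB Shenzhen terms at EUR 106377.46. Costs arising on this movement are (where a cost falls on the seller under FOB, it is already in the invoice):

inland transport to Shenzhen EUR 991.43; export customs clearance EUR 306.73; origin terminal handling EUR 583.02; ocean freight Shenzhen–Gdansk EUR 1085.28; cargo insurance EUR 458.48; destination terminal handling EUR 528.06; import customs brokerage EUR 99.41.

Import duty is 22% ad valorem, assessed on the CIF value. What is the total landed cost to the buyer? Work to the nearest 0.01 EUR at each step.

Total landed cost: EUR 132291.36

FOB: the seller bears costs until goods are on board at the origin port; the buyer bears freight, insurance and all costs thereafter.
Already in the invoice (seller's account under FOB): inland to port, export clearance, origin terminal — exclude.
CIF value = FOB price + freight + insurance = 106377.46 + 1085.28 + 458.48 = 107921.22
Import duty = 107921.22 × 22% = 23742.67
Buyer bears: freight 1085.28 + insurance 458.48 + destination terminal 528.06 + brokerage 99.41 + duty 23742.67 = 25913.90
Landed cost = invoice 106377.46 + 25913.90 = 132291.36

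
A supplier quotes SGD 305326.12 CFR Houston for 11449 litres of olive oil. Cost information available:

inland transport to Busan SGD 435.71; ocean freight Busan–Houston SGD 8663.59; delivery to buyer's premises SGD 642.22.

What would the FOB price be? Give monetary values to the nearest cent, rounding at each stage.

FOB price: SGD 296662.53

Not relevant to the conversion: inland to port — on the seller under both CFR and FOB; already in the CFR price and stays in the FOB price. delivery — on the buyer under both terms; not part of either seller's price.
From CFR to FOB, the seller no longer bears: freight.
FOB price = 305326.12 − 8663.59 = 296662.53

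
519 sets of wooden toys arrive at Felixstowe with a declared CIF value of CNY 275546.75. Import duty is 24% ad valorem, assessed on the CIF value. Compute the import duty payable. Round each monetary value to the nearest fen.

Import duty = 275546.75 × 24% = 66131.22

Import duty: CNY 66131.22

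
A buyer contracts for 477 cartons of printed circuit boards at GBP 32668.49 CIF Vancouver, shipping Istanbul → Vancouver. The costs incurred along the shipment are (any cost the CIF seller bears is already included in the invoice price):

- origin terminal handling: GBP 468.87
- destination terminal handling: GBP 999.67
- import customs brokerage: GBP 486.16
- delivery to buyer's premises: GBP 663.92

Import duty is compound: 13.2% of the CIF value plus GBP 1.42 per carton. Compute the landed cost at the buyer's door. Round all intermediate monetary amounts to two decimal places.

CIF: the seller pays costs through ocean freight and marine insurance to the destination port.
Already in the invoice (seller's account under CIF): origin terminal — exclude.
The CIF price already equals the CIF value: 32668.49
Ad valorem component: 32668.49 × 13.2% = 4312.24
Specific component: 477 × 1.42 = 677.34
Import duty = 4312.24 + 677.34 = 4989.58
Buyer bears: destination terminal 999.67 + brokerage 486.16 + delivery 663.92 + duty 4989.58 = 7139.33
Landed cost = invoice 32668.49 + 7139.33 = 39807.82

Total landed cost: GBP 39807.82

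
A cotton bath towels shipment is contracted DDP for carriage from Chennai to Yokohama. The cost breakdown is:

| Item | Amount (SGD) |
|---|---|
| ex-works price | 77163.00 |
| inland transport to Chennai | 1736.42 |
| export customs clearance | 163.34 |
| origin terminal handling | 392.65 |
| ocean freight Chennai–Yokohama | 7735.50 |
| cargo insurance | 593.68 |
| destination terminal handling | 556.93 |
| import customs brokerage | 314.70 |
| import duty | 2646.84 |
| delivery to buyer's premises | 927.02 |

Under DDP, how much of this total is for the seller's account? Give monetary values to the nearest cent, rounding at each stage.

DDP: the seller bears all costs including import duty.
Seller's account: goods 77163.00 + inland to port 1736.42 + export clearance 163.34 + origin terminal 392.65 + freight 7735.50 + insurance 593.68 + destination terminal 556.93 + brokerage 314.70 + duty 2646.84 + delivery 927.02 = 92230.08
Buyer's account: 0.00

Seller's account: SGD 92230.08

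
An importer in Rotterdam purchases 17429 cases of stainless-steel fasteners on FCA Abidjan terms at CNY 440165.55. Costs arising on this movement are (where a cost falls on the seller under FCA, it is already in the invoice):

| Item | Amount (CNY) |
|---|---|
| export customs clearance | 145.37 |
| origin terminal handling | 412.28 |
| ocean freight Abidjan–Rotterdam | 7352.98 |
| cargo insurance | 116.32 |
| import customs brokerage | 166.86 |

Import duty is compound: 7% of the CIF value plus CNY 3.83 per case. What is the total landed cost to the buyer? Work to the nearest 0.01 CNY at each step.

FCA: the seller delivers export-cleared goods to the carrier; the buyer bears costs from that point.
Already in the invoice (seller's account under FCA): export clearance — exclude.
CIF value = FCA price + origin terminal + freight + insurance = 440165.55 + 412.28 + 7352.98 + 116.32 = 448047.13
Ad valorem component: 448047.13 × 7% = 31363.30
Specific component: 17429 × 3.83 = 66753.07
Import duty = 31363.30 + 66753.07 = 98116.37
Buyer bears: origin terminal 412.28 + freight 7352.98 + insurance 116.32 + brokerage 166.86 + duty 98116.37 = 106164.81
Landed cost = invoice 440165.55 + 106164.81 = 546330.36

Total landed cost: CNY 546330.36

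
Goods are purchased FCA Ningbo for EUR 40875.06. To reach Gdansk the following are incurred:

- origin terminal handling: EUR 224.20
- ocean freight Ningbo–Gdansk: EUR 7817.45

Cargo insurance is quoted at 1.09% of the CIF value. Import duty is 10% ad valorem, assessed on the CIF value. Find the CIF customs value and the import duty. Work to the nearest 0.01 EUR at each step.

CIF value: EUR 49455.78; import duty: EUR 4945.58

Let C be the CIF value. C = FCA price + pre-shipment costs + freight + 1.09% × C
C − 1.09% × C = 40875.06 + 224.20 + 7817.45
0.9891 × C = 48916.71
C = 48916.71 / 0.9891 = 49455.78
Insurance premium = 1.09% × 49455.78 = 539.07
Import duty = 49455.78 × 10% = 4945.58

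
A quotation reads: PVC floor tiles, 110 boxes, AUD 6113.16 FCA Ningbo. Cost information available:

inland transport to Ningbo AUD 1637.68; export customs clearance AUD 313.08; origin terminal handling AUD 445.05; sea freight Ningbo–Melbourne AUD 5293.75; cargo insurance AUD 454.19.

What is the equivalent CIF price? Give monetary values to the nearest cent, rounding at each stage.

CIF price: AUD 12306.15

Not relevant to the conversion: export clearance, inland to port — on the seller under both FCA and CIF; already in the FCA price and stays in the CIF price.
From FCA to CIF, the seller additionally bears: origin terminal, freight, insurance.
CIF price = 6113.16 + 445.05 + 5293.75 + 454.19 = 12306.15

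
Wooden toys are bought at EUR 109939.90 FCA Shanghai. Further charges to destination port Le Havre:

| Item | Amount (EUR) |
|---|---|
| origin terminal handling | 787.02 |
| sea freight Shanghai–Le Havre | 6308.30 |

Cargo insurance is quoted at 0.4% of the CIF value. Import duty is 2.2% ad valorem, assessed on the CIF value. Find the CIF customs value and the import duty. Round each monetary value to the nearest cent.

Let C be the CIF value. C = FCA price + pre-shipment costs + freight + 0.4% × C
C − 0.4% × C = 109939.90 + 787.02 + 6308.30
0.996 × C = 117035.22
C = 117035.22 / 0.996 = 117505.24
Insurance premium = 0.4% × 117505.24 = 470.02
Import duty = 117505.24 × 2.2% = 2585.12

CIF value: EUR 117505.24; import duty: EUR 2585.12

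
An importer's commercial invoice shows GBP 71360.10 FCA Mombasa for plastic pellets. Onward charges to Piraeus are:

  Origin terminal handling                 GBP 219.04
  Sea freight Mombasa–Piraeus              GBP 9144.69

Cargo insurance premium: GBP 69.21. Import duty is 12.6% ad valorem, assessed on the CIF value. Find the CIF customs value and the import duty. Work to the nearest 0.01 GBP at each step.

CIF value: GBP 80793.04; import duty: GBP 10179.92

CIF = FCA price + pre-shipment costs + freight + insurance
CIF = 71360.10 + 219.04 + 9144.69 + 69.21 = 80793.04
Import duty = 80793.04 × 12.6% = 10179.92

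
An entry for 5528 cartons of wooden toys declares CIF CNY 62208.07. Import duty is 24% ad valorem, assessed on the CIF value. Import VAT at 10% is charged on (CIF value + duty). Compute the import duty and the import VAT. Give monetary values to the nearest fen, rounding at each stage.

Import duty: CNY 14929.94; import VAT: CNY 7713.80

Import duty = 62208.07 × 24% = 14929.94
VAT base = CIF + duty = 62208.07 + 14929.94 = 77138.01
Import VAT = 77138.01 × 10% = 7713.80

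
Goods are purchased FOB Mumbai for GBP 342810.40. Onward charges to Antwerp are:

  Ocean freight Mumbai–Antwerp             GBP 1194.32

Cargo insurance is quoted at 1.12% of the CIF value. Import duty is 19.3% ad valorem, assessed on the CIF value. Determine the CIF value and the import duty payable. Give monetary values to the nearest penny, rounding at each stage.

CIF value: GBP 347901.21; import duty: GBP 67144.93

Let C be the CIF value. C = FOB price + freight + 1.12% × C
C − 1.12% × C = 342810.40 + 1194.32
0.9888 × C = 344004.72
C = 344004.72 / 0.9888 = 347901.21
Insurance premium = 1.12% × 347901.21 = 3896.49
Import duty = 347901.21 × 19.3% = 67144.93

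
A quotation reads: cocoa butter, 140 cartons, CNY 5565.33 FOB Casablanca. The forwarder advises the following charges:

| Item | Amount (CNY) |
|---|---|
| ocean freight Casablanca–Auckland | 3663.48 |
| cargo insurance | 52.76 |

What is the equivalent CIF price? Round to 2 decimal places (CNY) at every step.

From FOB to CIF, the seller additionally bears: freight, insurance.
CIF price = 5565.33 + 3663.48 + 52.76 = 9281.57

CIF price: CNY 9281.57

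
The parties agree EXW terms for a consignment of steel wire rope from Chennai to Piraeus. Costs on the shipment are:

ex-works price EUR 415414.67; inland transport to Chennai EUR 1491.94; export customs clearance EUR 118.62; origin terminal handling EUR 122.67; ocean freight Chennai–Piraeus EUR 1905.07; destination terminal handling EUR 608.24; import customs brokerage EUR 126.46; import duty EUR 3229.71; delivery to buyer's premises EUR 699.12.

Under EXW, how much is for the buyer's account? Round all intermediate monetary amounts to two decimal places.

Buyer's account: EUR 8301.83

EXW: the seller makes goods available at their premises; the buyer bears all onward costs.
Seller's account: goods 415414.67 = 415414.67
Buyer's account: inland to port 1491.94 + export clearance 118.62 + origin terminal 122.67 + freight 1905.07 + destination terminal 608.24 + brokerage 126.46 + duty 3229.71 + delivery 699.12 = 8301.83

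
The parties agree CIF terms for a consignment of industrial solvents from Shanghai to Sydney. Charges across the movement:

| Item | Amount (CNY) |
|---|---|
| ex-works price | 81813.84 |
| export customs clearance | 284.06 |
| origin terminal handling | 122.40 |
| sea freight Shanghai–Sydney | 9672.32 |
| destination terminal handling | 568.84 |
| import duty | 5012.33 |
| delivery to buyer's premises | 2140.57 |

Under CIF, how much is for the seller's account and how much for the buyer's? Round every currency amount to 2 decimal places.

Seller: CNY 91892.62; buyer: CNY 7721.74

CIF: the seller pays costs through ocean freight and marine insurance to the destination port.
Seller's account: goods 81813.84 + export clearance 284.06 + origin terminal 122.40 + freight 9672.32 = 91892.62
Buyer's account: destination terminal 568.84 + duty 5012.33 + delivery 2140.57 = 7721.74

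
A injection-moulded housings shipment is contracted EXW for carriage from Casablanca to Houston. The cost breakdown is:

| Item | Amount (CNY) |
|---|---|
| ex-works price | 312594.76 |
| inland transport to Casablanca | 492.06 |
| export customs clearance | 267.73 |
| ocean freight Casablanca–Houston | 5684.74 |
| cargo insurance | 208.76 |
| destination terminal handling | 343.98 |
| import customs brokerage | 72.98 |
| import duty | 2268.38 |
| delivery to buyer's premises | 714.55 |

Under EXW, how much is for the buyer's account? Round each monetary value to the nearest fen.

Buyer's account: CNY 10053.18

EXW: the seller makes goods available at their premises; the buyer bears all onward costs.
Seller's account: goods 312594.76 = 312594.76
Buyer's account: inland to port 492.06 + export clearance 267.73 + freight 5684.74 + insurance 208.76 + destination terminal 343.98 + brokerage 72.98 + duty 2268.38 + delivery 714.55 = 10053.18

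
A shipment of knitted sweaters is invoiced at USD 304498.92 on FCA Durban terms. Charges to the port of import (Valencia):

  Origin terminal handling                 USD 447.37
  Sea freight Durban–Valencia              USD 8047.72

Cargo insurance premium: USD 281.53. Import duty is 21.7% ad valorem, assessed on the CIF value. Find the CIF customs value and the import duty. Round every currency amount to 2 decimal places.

CIF value: USD 313275.54; import duty: USD 67980.79

CIF = FCA price + pre-shipment costs + freight + insurance
CIF = 304498.92 + 447.37 + 8047.72 + 281.53 = 313275.54
Import duty = 313275.54 × 21.7% = 67980.79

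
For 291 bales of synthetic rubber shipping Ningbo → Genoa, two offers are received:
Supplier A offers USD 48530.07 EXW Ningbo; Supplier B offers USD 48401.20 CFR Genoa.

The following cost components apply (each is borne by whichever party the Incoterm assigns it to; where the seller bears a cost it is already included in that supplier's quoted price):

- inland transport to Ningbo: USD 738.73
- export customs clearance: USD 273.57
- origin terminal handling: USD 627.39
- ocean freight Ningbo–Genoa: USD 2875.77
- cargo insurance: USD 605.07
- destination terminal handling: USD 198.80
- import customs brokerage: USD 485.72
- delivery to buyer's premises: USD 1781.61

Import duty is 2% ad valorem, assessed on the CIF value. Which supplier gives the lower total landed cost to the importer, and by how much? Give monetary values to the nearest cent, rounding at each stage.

Supplier A (EXW):
CIF value = EXW price + inland to port + export clearance + origin terminal + freight + insurance = 48530.07 + 738.73 + 273.57 + 627.39 + 2875.77 + 605.07 = 53650.60
Import duty = 53650.60 × 2% = 1073.01
Buyer bears (A): 738.73 + 273.57 + 627.39 + 2875.77 + 605.07 + 198.80 + 485.72 + 1781.61 = 7586.66
Landed cost (A) = invoice 48530.07 + 7586.66 + duty 1073.01 = 57189.74
Supplier B (CFR):
CIF value = CFR price + insurance = 48401.20 + 605.07 = 49006.27
Import duty = 49006.27 × 2% = 980.13
Buyer bears (B): 605.07 + 198.80 + 485.72 + 1781.61 = 3071.20
Landed cost (B) = invoice 48401.20 + 3071.20 + duty 980.13 = 52452.53
Difference = |57189.74 − 52452.53| = 4737.21

Supplier B is cheaper by USD 4737.21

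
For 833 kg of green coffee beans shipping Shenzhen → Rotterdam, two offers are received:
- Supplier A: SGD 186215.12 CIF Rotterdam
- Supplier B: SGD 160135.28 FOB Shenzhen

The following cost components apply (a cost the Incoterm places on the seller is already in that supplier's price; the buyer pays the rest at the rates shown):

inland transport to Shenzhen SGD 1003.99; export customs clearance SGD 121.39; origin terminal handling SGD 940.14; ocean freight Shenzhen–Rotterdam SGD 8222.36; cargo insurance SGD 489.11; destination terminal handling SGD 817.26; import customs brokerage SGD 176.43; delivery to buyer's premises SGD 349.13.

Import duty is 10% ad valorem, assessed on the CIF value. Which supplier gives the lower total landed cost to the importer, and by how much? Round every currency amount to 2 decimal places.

Supplier B is cheaper by SGD 19105.20

Supplier A (CIF):
The CIF price already equals the CIF value: 186215.12
Import duty = 186215.12 × 10% = 18621.51
Buyer bears (A): 817.26 + 176.43 + 349.13 = 1342.82
Landed cost (A) = invoice 186215.12 + 1342.82 + duty 18621.51 = 206179.45
Supplier B (FOB):
CIF value = FOB price + freight + insurance = 160135.28 + 8222.36 + 489.11 = 168846.75
Import duty = 168846.75 × 10% = 16884.68
Buyer bears (B): 8222.36 + 489.11 + 817.26 + 176.43 + 349.13 = 10054.29
Landed cost (B) = invoice 160135.28 + 10054.29 + duty 16884.68 = 187074.25
Difference = |206179.45 − 187074.25| = 19105.20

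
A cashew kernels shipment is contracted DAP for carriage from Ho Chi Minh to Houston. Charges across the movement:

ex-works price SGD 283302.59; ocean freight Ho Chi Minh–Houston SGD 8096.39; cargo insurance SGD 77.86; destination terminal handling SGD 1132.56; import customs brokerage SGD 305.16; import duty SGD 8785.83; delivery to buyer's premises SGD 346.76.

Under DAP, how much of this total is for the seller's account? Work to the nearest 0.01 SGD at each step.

DAP: the seller bears all costs to the named destination except import duty and clearance.
Seller's account: goods 283302.59 + freight 8096.39 + insurance 77.86 + destination terminal 1132.56 + delivery 346.76 = 292956.16
Buyer's account: brokerage 305.16 + duty 8785.83 = 9090.99

Seller's account: SGD 292956.16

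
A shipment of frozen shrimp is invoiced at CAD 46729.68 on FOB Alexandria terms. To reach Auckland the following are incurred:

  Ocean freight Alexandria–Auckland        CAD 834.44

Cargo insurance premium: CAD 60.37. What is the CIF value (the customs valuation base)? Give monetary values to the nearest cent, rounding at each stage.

CIF = FOB price + freight + insurance
CIF = 46729.68 + 834.44 + 60.37 = 47624.49

CIF value: CAD 47624.49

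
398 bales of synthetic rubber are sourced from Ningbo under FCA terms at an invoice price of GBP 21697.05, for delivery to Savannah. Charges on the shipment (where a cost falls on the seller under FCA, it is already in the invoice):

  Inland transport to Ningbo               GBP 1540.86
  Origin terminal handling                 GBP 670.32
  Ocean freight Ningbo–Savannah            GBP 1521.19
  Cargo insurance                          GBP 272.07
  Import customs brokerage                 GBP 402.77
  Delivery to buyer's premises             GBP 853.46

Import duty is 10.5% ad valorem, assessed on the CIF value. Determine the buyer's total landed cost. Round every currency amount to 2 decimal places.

FCA: the seller delivers export-cleared goods to the carrier; the buyer bears costs from that point.
Already in the invoice (seller's account under FCA): inland to port — exclude.
CIF value = FCA price + origin terminal + freight + insurance = 21697.05 + 670.32 + 1521.19 + 272.07 = 24160.63
Import duty = 24160.63 × 10.5% = 2536.87
Buyer bears: origin terminal 670.32 + freight 1521.19 + insurance 272.07 + brokerage 402.77 + delivery 853.46 + duty 2536.87 = 6256.68
Landed cost = invoice 21697.05 + 6256.68 = 27953.73

Total landed cost: GBP 27953.73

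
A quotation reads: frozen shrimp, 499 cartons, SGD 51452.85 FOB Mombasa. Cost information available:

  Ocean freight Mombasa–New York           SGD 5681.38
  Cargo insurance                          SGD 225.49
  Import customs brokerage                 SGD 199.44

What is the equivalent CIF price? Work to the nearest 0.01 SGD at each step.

CIF price: SGD 57359.72

Not relevant to the conversion: brokerage — on the buyer under both terms; not part of either seller's price.
From FOB to CIF, the seller additionally bears: freight, insurance.
CIF price = 51452.85 + 5681.38 + 225.49 = 57359.72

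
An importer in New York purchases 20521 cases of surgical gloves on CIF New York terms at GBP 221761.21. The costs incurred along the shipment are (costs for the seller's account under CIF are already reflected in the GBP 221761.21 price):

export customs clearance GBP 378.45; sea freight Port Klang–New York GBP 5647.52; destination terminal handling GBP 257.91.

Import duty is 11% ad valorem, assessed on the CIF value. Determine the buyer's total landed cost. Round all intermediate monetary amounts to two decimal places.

CIF: the seller pays costs through ocean freight and marine insurance to the destination port.
Already in the invoice (seller's account under CIF): export clearance, freight — exclude.
The CIF price already equals the CIF value: 221761.21
Import duty = 221761.21 × 11% = 24393.73
Buyer bears: destination terminal 257.91 + duty 24393.73 = 24651.64
Landed cost = invoice 221761.21 + 24651.64 = 246412.85

Total landed cost: GBP 246412.85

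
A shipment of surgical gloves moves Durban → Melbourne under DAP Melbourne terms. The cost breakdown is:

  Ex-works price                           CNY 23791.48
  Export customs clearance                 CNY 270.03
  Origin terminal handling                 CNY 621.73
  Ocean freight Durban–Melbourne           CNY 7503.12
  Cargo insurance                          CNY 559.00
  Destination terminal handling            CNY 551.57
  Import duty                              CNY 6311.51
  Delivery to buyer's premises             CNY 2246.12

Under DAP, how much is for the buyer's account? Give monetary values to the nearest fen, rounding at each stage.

Buyer's account: CNY 6311.51

DAP: the seller bears all costs to the named destination except import duty and clearance.
Seller's account: goods 23791.48 + export clearance 270.03 + origin terminal 621.73 + freight 7503.12 + insurance 559.00 + destination terminal 551.57 + delivery 2246.12 = 35543.05
Buyer's account: duty 6311.51 = 6311.51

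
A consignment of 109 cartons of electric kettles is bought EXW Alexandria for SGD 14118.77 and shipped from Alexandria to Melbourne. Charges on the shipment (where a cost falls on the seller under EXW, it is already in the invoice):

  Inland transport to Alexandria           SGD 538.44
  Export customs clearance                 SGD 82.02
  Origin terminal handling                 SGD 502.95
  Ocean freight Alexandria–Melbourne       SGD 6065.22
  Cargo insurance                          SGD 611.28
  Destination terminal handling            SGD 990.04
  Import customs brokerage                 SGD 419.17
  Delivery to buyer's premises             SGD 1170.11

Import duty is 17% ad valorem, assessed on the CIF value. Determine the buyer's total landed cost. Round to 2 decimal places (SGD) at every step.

Total landed cost: SGD 28224.18

EXW: the seller makes goods available at their premises; the buyer bears all onward costs.
CIF value = EXW price + inland to port + export clearance + origin terminal + freight + insurance = 14118.77 + 538.44 + 82.02 + 502.95 + 6065.22 + 611.28 = 21918.68
Import duty = 21918.68 × 17% = 3726.18
Buyer bears: inland to port 538.44 + export clearance 82.02 + origin terminal 502.95 + freight 6065.22 + insurance 611.28 + destination terminal 990.04 + brokerage 419.17 + delivery 1170.11 + duty 3726.18 = 14105.41
Landed cost = invoice 14118.77 + 14105.41 = 28224.18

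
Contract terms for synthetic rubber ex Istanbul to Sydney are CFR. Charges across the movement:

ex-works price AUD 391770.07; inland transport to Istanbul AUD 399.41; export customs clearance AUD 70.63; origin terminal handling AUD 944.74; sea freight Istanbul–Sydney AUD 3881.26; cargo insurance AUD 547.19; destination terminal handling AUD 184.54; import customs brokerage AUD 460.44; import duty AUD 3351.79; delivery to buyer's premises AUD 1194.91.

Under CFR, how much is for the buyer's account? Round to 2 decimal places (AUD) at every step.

CFR: the seller pays costs through ocean freight to the destination port, but not insurance.
Seller's account: goods 391770.07 + inland to port 399.41 + export clearance 70.63 + origin terminal 944.74 + freight 3881.26 = 397066.11
Buyer's account: insurance 547.19 + destination terminal 184.54 + brokerage 460.44 + duty 3351.79 + delivery 1194.91 = 5738.87

Buyer's account: AUD 5738.87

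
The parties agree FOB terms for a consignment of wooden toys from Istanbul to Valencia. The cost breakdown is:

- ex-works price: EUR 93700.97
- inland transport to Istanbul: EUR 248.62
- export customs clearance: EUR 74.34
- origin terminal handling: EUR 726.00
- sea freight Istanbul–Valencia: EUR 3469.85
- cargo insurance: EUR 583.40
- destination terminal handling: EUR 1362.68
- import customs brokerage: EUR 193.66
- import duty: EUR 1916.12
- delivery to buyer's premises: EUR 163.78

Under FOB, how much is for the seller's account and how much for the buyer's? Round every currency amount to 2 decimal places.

FOB: the seller bears costs until goods are on board at the origin port; the buyer bears freight, insurance and all costs thereafter.
Seller's account: goods 93700.97 + inland to port 248.62 + export clearance 74.34 + origin terminal 726.00 = 94749.93
Buyer's account: freight 3469.85 + insurance 583.40 + destination terminal 1362.68 + brokerage 193.66 + duty 1916.12 + delivery 163.78 = 7689.49

Seller: EUR 94749.93; buyer: EUR 7689.49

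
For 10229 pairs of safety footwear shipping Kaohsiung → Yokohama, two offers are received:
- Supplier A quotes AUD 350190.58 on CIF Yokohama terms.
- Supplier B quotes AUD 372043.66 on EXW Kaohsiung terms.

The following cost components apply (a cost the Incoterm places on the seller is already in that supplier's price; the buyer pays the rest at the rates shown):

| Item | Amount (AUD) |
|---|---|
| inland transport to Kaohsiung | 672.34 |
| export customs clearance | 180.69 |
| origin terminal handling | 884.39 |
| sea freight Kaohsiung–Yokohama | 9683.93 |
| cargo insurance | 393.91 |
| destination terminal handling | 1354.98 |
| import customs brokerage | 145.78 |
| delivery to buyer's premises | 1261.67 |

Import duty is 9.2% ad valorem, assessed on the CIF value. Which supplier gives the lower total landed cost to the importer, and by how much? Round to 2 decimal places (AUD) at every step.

Supplier A (CIF):
The CIF price already equals the CIF value: 350190.58
Import duty = 350190.58 × 9.2% = 32217.53
Buyer bears (A): 1354.98 + 145.78 + 1261.67 = 2762.43
Landed cost (A) = invoice 350190.58 + 2762.43 + duty 32217.53 = 385170.54
Supplier B (EXW):
CIF value = EXW price + inland to port + export clearance + origin terminal + freight + insurance = 372043.66 + 672.34 + 180.69 + 884.39 + 9683.93 + 393.91 = 383858.92
Import duty = 383858.92 × 9.2% = 35315.02
Buyer bears (B): 672.34 + 180.69 + 884.39 + 9683.93 + 393.91 + 1354.98 + 145.78 + 1261.67 = 14577.69
Landed cost (B) = invoice 372043.66 + 14577.69 + duty 35315.02 = 421936.37
Difference = |385170.54 − 421936.37| = 36765.83

Supplier A is cheaper by AUD 36765.83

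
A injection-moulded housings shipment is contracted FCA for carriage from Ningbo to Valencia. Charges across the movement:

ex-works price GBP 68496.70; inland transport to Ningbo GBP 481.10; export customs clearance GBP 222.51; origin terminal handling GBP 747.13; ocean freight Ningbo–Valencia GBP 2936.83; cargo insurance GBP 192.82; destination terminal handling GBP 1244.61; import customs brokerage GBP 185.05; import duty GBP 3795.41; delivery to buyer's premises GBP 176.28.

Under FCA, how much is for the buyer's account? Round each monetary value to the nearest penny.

FCA: the seller delivers export-cleared goods to the carrier; the buyer bears costs from that point.
Seller's account: goods 68496.70 + inland to port 481.10 + export clearance 222.51 = 69200.31
Buyer's account: origin terminal 747.13 + freight 2936.83 + insurance 192.82 + destination terminal 1244.61 + brokerage 185.05 + duty 3795.41 + delivery 176.28 = 9278.13

Buyer's account: GBP 9278.13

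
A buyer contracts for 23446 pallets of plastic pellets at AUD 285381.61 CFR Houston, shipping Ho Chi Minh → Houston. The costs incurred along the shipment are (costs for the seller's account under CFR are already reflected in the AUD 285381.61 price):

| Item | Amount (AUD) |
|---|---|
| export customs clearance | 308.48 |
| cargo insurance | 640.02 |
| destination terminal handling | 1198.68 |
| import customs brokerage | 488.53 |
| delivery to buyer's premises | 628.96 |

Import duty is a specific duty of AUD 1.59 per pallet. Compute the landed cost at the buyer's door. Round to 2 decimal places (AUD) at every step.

CFR: the seller pays costs through ocean freight to the destination port, but not insurance.
Already in the invoice (seller's account under CFR): export clearance — exclude.
CIF value = CFR price + insurance = 285381.61 + 640.02 = 286021.63
Import duty = 23446 × 1.59 = 37279.14
Buyer bears: insurance 640.02 + destination terminal 1198.68 + brokerage 488.53 + delivery 628.96 + duty 37279.14 = 40235.33
Landed cost = invoice 285381.61 + 40235.33 = 325616.94

Total landed cost: AUD 325616.94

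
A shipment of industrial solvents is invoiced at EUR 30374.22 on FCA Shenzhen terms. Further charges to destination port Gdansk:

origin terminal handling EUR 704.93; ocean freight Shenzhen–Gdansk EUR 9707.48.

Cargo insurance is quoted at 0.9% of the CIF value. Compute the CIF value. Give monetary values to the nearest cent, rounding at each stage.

CIF value: EUR 41157.04

Let C be the CIF value. C = FCA price + pre-shipment costs + freight + 0.9% × C
C − 0.9% × C = 30374.22 + 704.93 + 9707.48
0.991 × C = 40786.63
C = 40786.63 / 0.991 = 41157.04
Insurance premium = 0.9% × 41157.04 = 370.41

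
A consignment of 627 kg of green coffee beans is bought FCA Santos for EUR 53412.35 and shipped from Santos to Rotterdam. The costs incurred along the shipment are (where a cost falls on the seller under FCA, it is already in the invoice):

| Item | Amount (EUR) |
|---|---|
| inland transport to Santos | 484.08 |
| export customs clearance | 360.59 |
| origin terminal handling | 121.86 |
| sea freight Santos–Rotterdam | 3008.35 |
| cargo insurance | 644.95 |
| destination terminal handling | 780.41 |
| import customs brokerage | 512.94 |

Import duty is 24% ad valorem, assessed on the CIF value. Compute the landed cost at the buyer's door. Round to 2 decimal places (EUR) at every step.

FCA: the seller delivers export-cleared goods to the carrier; the buyer bears costs from that point.
Already in the invoice (seller's account under FCA): inland to port, export clearance — exclude.
CIF value = FCA price + origin terminal + freight + insurance = 53412.35 + 121.86 + 3008.35 + 644.95 = 57187.51
Import duty = 57187.51 × 24% = 13725.00
Buyer bears: origin terminal 121.86 + freight 3008.35 + insurance 644.95 + destination terminal 780.41 + brokerage 512.94 + duty 13725.00 = 18793.51
Landed cost = invoice 53412.35 + 18793.51 = 72205.86

Total landed cost: EUR 72205.86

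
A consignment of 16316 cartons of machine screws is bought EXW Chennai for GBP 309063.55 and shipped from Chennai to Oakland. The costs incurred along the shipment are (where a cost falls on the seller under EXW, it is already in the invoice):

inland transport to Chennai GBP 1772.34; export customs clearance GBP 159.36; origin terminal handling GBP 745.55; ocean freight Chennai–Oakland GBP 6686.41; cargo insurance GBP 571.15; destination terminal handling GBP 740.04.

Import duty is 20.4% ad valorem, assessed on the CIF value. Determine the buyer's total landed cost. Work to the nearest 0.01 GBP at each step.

Total landed cost: GBP 384814.07

EXW: the seller makes goods available at their premises; the buyer bears all onward costs.
CIF value = EXW price + inland to port + export clearance + origin terminal + freight + insurance = 309063.55 + 1772.34 + 159.36 + 745.55 + 6686.41 + 571.15 = 318998.36
Import duty = 318998.36 × 20.4% = 65075.67
Buyer bears: inland to port 1772.34 + export clearance 159.36 + origin terminal 745.55 + freight 6686.41 + insurance 571.15 + destination terminal 740.04 + duty 65075.67 = 75750.52
Landed cost = invoice 309063.55 + 75750.52 = 384814.07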